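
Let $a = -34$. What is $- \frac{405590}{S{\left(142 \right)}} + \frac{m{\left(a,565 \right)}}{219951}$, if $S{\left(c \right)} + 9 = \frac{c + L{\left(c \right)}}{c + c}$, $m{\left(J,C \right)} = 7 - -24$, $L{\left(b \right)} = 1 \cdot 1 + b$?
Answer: $\frac{8445206359987}{166502907} \approx 50721.0$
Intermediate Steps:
$L{\left(b \right)} = 1 + b$
$m{\left(J,C \right)} = 31$ ($m{\left(J,C \right)} = 7 + 24 = 31$)
$S{\left(c \right)} = -9 + \frac{1 + 2 c}{2 c}$ ($S{\left(c \right)} = -9 + \frac{c + \left(1 + c\right)}{c + c} = -9 + \frac{1 + 2 c}{2 c}$)
$- \frac{405590}{S{\left(142 \right)}} + \frac{m{\left(a,565 \right)}}{219951} = - \frac{405590}{-8 + \frac{1}{2 \cdot 142}} + \frac{31}{219951} = - \frac{405590}{-8 + \frac{1}{2} \cdot \frac{1}{142}} + 31 \cdot \frac{1}{219951} = - \frac{405590}{-8 + \frac{1}{284}} + \frac{31}{219951} = - \frac{405590}{- \frac{2271}{284}} + \frac{31}{219951} = \left(-405590\right) \left(- \frac{284}{2271}\right) + \frac{31}{219951} = \frac{115187560}{2271} + \frac{31}{219951} = \frac{8445206359987}{166502907}$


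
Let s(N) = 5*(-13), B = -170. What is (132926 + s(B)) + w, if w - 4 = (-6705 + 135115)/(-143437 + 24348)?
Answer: 15822631575/119089 ≈ 1.3286e+5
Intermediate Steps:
w = 347946/119089 (w = 4 + (-6705 + 135115)/(-143437 + 24348) = 4 + 128410/(-119089) = 4 + 128410*(-1/119089) = 4 - 128410/119089 = 347946/119089 ≈ 2.9217)
s(N) = -65
(132926 + s(B)) + w = (132926 - 65) + 347946/119089 = 132861 + 347946/119089 = 15822631575/119089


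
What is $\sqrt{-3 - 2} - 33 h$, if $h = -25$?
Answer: $825 + i \sqrt{5} \approx 825.0 + 2.2361 i$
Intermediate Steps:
$\sqrt{-3 - 2} - 33 h = \sqrt{-3 - 2} - -825 = \sqrt{-5} + 825 = i \sqrt{5} + 825 = 825 + i \sqrt{5}$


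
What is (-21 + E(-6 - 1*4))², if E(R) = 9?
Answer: 144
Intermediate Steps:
(-21 + E(-6 - 1*4))² = (-21 + 9)² = (-12)² = 144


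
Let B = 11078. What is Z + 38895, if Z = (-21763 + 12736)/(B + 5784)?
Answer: 655838463/16862 ≈ 38894.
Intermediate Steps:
Z = -9027/16862 (Z = (-21763 + 12736)/(11078 + 5784) = -9027/16862 ≈ -0.53535)
Z + 38895 = -9027/16862 + 38895 = 655838463/16862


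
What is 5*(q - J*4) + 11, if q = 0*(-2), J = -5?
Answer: 111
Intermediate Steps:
q = 0
5*(q - J*4) + 11 = 5*(0 - (-5)*4) + 11 = 5*(0 - 1*(-20)) + 11 = 5*(0 + 20) + 11 = 5*20 + 11 = 100 + 11 = 111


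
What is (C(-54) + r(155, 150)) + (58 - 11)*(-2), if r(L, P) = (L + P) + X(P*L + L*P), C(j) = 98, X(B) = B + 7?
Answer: 46816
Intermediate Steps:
X(B) = 7 + B
r(L, P) = 7 + L + P + 2*L*P (r(L, P) = (L + P) + (7 + (P*L + L*P)) = (L + P) + (7 + (L*P + L*P)) = (L + P) + (7 + 2*L*P) = 7 + L + P + 2*L*P)
(C(-54) + r(155, 150)) + (58 - 11)*(-2) = (98 + (7 + 155 + 150 + 2*155*150)) + (58 - 11)*(-2) = (98 + (7 + 155 + 150 + 46500)) + 47*(-2) = (98 + 46812) - 94 = 46910 - 94 = 46816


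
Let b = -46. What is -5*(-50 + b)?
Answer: 480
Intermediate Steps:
-5*(-50 + b) = -5*(-50 - 46) = -5*(-96) = 480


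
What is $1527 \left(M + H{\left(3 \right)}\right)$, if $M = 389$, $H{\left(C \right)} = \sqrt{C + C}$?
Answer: $594003 + 1527 \sqrt{6} \approx 5.9774 \cdot 10^{5}$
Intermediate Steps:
$H{\left(C \right)} = \sqrt{2} \sqrt{C}$ ($H{\left(C \right)} = \sqrt{2 C} = \sqrt{2} \sqrt{C}$)
$1527 \left(M + H{\left(3 \right)}\right) = 1527 \left(389 + \sqrt{2} \sqrt{3}\right) = 1527 \left(389 + \sqrt{6}\right) = 594003 + 1527 \sqrt{6}$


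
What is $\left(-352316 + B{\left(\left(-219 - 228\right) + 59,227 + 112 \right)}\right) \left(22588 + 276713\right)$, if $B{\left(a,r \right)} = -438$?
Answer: $-105579624954$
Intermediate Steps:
$\left(-352316 + B{\left(\left(-219 - 228\right) + 59,227 + 112 \right)}\right) \left(22588 + 276713\right) = \left(-352316 - 438\right) \left(22588 + 276713\right) = \left(-352754\right) 299301 = -105579624954$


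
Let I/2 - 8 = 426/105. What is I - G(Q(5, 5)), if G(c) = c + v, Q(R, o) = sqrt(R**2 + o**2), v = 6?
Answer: 634/35 - 5*sqrt(2) ≈ 11.043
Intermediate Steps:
I = 844/35 (I = 16 + 2*(426/105) = 16 + 2*(426*(1/105)) = 16 + 2*(142/35) = 16 + 284/35 = 844/35 ≈ 24.114)
G(c) = 6 + c (G(c) = c + 6 = 6 + c)
I - G(Q(5, 5)) = 844/35 - (6 + sqrt(5**2 + 5**2)) = 844/35 - (6 + sqrt(25 + 25)) = 844/35 - (6 + sqrt(50)) = 844/35 - (6 + 5*sqrt(2)) = 844/35 + (-6 - 5*sqrt(2)) = 634/35 - 5*sqrt(2)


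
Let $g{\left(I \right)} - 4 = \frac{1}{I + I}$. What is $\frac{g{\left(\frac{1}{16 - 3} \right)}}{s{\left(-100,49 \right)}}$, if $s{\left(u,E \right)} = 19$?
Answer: $\frac{21}{38} \approx 0.55263$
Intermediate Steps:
$g{\left(I \right)} = 4 + \frac{1}{2 I}$ ($g{\left(I \right)} = 4 + \frac{1}{I + I} = 4 + \frac{1}{2 I}$)
$\frac{g{\left(\frac{1}{16 - 3} \right)}}{s{\left(-100,49 \right)}} = \frac{4 + \frac{1}{2 \frac{1}{16 - 3}}}{19} = \left(4 + \frac{1}{2 \cdot \frac{1}{13}}\right) \frac{1}{19} = \left(4 + \frac{\frac{1}{\frac{1}{13}}}{2}\right) \frac{1}{19} = \left(4 + \frac{1}{2} \cdot 13\right) \frac{1}{19} = \left(4 + \frac{13}{2}\right) \frac{1}{19} = \frac{21}{2} \cdot \frac{1}{19} = \frac{21}{38}$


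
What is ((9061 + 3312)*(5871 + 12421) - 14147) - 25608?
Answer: 226287161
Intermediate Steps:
((9061 + 3312)*(5871 + 12421) - 14147) - 25608 = (12373*18292 - 14147) - 25608 = (226326916 - 14147) - 25608 = 226312769 - 25608 = 226287161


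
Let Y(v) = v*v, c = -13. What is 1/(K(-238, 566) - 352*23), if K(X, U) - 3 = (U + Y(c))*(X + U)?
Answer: 1/232987 ≈ 4.2921e-6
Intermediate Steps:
Y(v) = v²
K(X, U) = 3 + (169 + U)*(U + X) (K(X, U) = 3 + (U + (-13)²)*(X + U) = 3 + (U + 169)*(U + X) = 3 + (169 + U)*(U + X))
1/(K(-238, 566) - 352*23) = 1/((3 + 566² + 169*566 + 169*(-238) + 566*(-238)) - 352*23) = 1/((3 + 320356 + 95654 - 40222 - 134708) - 8096) = 1/(241083 - 8096) = 1/232987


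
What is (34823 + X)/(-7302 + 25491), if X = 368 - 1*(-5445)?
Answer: 40636/18189 ≈ 2.2341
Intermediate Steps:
X = 5813 (X = 368 + 5445 = 5813)
(34823 + X)/(-7302 + 25491) = (34823 + 5813)/(-7302 + 25491) = 40636/18189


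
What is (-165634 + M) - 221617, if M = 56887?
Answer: -330364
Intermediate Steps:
(-165634 + M) - 221617 = (-165634 + 56887) - 221617 = -108747 - 221617 = -330364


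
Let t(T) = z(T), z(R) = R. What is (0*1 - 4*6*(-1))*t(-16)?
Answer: -384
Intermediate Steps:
t(T) = T
(0*1 - 4*6*(-1))*t(-16) = (0*1 - 4*6*(-1))*(-16) = (0 - 24*(-1))*(-16) = (0 + 24)*(-16) = 24*(-16) = -384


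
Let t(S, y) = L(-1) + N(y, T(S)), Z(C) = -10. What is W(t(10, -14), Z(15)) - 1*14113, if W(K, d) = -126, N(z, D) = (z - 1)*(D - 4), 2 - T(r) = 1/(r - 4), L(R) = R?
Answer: -14239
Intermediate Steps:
T(r) = 2 - 1/(-4 + r) (T(r) = 2 - 1/(r - 4) = 2 - 1/(-4 + r))
N(z, D) = (-1 + z)*(-4 + D)
t(S, y) = 3 - 4*y - (-9 + 2*S)/(-4 + S) + y*(-9 + 2*S)/(-4 + S) (t(S, y) = -1 + (4 - (-9 + 2*S)/(-4 + S) - 4*y + ((-9 + 2*S)/(-4 + S))*y) = -1 + (4 - (-9 + 2*S)/(-4 + S) - 4*y + y*(-9 + 2*S)/(-4 + S)) = -1 + (4 - 4*y - (-9 + 2*S)/(-4 + S) + y*(-9 + 2*S)/(-4 + S)) = 3 - 4*y - (-9 + 2*S)/(-4 + S) + y*(-9 + 2*S)/(-4 + S))
W(t(10, -14), Z(15)) - 1*14113 = -126 - 1*14113 = -126 - 14113 = -14239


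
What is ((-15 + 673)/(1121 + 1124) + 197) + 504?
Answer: 1574403/2245 ≈ 701.29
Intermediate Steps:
((-15 + 673)/(1121 + 1124) + 197) + 504 = (658/2245 + 197) + 504 = 442923/2245 + 504 = 1574403/2245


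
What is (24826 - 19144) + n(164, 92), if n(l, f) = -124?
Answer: 5558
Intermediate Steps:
(24826 - 19144) + n(164, 92) = (24826 - 19144) - 124 = 5682 - 124 = 5558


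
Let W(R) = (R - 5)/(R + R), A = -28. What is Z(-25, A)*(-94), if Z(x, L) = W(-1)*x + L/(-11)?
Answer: 74918/11 ≈ 6810.7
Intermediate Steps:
W(R) = (-5 + R)/(2*R) (W(R) = (-5 + R)/((2*R)) = (-5 + R)*(1/(2*R)) = (-5 + R)/(2*R))
Z(x, L) = 3*x - L/11 (Z(x, L) = ((½)*(-5 - 1)/(-1))*x + L/(-11) = ((½)*(-1)*(-6))*x + L*(-1/11) = 3*x - L/11)
Z(-25, A)*(-94) = (3*(-25) - 1/11*(-28))*(-94) = (-75 + 28/11)*(-94) = -797/11*(-94) = 74918/11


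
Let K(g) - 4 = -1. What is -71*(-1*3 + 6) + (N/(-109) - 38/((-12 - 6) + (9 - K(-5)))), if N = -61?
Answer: -136865/654 ≈ -209.27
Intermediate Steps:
K(g) = 3 (K(g) = 4 - 1 = 3)
-71*(-1*3 + 6) + (N/(-109) - 38/((-12 - 6) + (9 - K(-5)))) = -71*(-1*3 + 6) + (-61/(-109) - 38/((-12 - 6) + (9 - 1*3))) = -71*(-3 + 6) + (-61*(-1/109) - 38/(-18 + (9 - 3))) = -71*3 + (61/109 - 38/(-18 + 6)) = -213 + (61/109 - 38/(-12)) = -213 + (61/109 - 38*(-1/12)) = -213 + (61/109 + 19/6) = -213 + 2437/654 = -136865/654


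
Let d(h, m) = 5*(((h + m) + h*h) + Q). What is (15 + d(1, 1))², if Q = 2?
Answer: 1600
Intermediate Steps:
d(h, m) = 10 + 5*h + 5*m + 5*h² (d(h, m) = 5*(((h + m) + h*h) + 2) = 5*(((h + m) + h²) + 2) = 5*((h + m + h²) + 2) = 5*(2 + h + m + h²) = 10 + 5*h + 5*m + 5*h²)
(15 + d(1, 1))² = (15 + (10 + 5*1 + 5*1 + 5*1²))² = (15 + (10 + 5 + 5 + 5*1))² = (15 + (10 + 5 + 5 + 5))² = (15 + 25)² = 40² = 1600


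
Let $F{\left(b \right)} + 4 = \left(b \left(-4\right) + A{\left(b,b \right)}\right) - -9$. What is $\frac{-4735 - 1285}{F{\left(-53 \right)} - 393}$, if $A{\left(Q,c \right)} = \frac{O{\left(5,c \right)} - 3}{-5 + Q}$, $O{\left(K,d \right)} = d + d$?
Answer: $\frac{349160}{10099} \approx 34.574$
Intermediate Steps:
$O{\left(K,d \right)} = 2 d$
$A{\left(Q,c \right)} = \frac{-3 + 2 c}{-5 + Q}$ ($A{\left(Q,c \right)} = \frac{2 c - 3}{-5 + Q} = \frac{-3 + 2 c}{-5 + Q}$)
$F{\left(b \right)} = 5 - 4 b + \frac{-3 + 2 b}{-5 + b}$ ($F{\left(b \right)} = -4 - \left(-9 - b \left(-4\right) - \frac{-3 + 2 b}{-5 + b}\right) = -4 - \left(-9 + 4 b - \frac{-3 + 2 b}{-5 + b}\right) = -4 + \left(9 - 4 b + \frac{-3 + 2 b}{-5 + b}\right) = 5 - 4 b + \frac{-3 + 2 b}{-5 + b}$)
$\frac{-4735 - 1285}{F{\left(-53 \right)} - 393} = \frac{-4735 - 1285}{\frac{-28 - 4 \left(-53\right)^{2} + 27 \left(-53\right)}{-5 - 53} - 393} = - \frac{6020}{\frac{-28 - 11236 - 1431}{-58} - 393} = - \frac{6020}{- \frac{-28 - 11236 - 1431}{58} - 393} = - \frac{6020}{\left(- \frac{1}{58}\right) \left(-12695\right) - 393} = - \frac{6020}{\frac{12695}{58} - 393} = - \frac{6020}{- \frac{10099}{58}} = \left(-6020\right) \left(- \frac{58}{10099}\right) = \frac{349160}{10099}$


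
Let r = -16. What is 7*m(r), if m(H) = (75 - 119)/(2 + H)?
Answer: 22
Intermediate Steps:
m(H) = -44/(2 + H)
7*m(r) = 7*(-44/(2 - 16)) = 7*(-44/(-14)) = 7*(-44*(-1/14)) = 7*(22/7) = 22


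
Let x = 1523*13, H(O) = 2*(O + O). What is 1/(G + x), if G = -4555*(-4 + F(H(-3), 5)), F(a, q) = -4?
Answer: 1/56239 ≈ 1.7781e-5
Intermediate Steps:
H(O) = 4*O (H(O) = 2*(2*O) = 4*O)
x = 19799
G = 36440 (G = -4555*(-4 - 4) = -4555*(-8) = 36440)
1/(G + x) = 1/(36440 + 19799) = 1/56239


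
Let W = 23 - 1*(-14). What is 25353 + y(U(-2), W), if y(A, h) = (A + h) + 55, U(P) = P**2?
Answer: 25449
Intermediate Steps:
W = 37 (W = 23 + 14 = 37)
y(A, h) = 55 + A + h
25353 + y(U(-2), W) = 25353 + (55 + (-2)**2 + 37) = 25353 + (55 + 4 + 37) = 25353 + 96 = 25449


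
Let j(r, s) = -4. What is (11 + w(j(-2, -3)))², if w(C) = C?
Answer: 49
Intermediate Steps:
(11 + w(j(-2, -3)))² = (11 - 4)² = 7² = 49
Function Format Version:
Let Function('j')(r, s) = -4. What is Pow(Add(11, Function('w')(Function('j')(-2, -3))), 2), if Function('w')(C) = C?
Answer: 49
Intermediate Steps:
Pow(Add(11, Function('w')(Function('j')(-2, -3))), 2) = Pow(Add(11, -4), 2) = Pow(7, 2) = 49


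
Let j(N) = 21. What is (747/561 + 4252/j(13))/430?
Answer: 800353/1688610 ≈ 0.47397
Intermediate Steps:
(747/561 + 4252/j(13))/430 = (747/561 + 4252/21)/430 = (747*(1/561) + 4252*(1/21))*(1/430) = (249/187 + 4252/21)*(1/430) = (800353/3927)*(1/430) = 800353/1688610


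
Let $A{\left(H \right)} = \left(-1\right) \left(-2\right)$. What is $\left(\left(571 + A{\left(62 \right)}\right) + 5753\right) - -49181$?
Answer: $55507$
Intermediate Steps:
$A{\left(H \right)} = 2$
$\left(\left(571 + A{\left(62 \right)}\right) + 5753\right) - -49181 = \left(\left(571 + 2\right) + 5753\right) - -49181 = \left(573 + 5753\right) + 49181 = 6326 + 49181 = 55507$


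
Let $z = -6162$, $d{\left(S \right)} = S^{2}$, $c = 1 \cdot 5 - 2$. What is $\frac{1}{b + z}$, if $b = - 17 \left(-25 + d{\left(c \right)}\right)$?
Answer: $- \frac{1}{5890} \approx -0.00016978$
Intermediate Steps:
$c = 3$ ($c = 5 - 2 = 3$)
$b = 272$ ($b = - 17 \left(-25 + 3^{2}\right) = - 17 \left(-25 + 9\right) = \left(-17\right) \left(-16\right) = 272$)
$\frac{1}{b + z} = \frac{1}{272 - 6162} = \frac{1}{-5890} = - \frac{1}{5890}$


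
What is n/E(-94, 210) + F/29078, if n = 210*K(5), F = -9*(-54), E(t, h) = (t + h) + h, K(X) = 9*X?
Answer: 68736384/2369857 ≈ 29.004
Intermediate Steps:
E(t, h) = t + 2*h (E(t, h) = (h + t) + h = t + 2*h)
F = 486
n = 9450 (n = 210*(9*5) = 210*45 = 9450)
n/E(-94, 210) + F/29078 = 9450/(-94 + 2*210) + 486/29078 = 9450/(-94 + 420) + 486*(1/29078) = 9450/326 + 243/14539 = 9450*(1/326) + 243/14539 = 4725/163 + 243/14539 = 68736384/2369857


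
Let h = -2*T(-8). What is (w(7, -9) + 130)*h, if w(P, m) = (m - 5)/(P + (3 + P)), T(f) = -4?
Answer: 17568/17 ≈ 1033.4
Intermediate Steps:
w(P, m) = (-5 + m)/(3 + 2*P)
h = 8 (h = -2*(-4) = 8)
(w(7, -9) + 130)*h = ((-5 - 9)/(3 + 2*7) + 130)*8 = (-14/(3 + 14) + 130)*8 = (-14/17 + 130)*8 = (2196/17)*8 = 17568/17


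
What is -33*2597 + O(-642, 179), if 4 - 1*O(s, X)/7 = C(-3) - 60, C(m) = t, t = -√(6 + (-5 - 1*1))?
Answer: -85253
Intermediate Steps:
t = 0 (t = -√(6 + (-5 - 1)) = -√(6 - 6) = -√0 = -1*0 = 0)
C(m) = 0
O(s, X) = 448 (O(s, X) = 28 - 7*(0 - 60) = 28 - 7*(-60) = 28 + 420 = 448)
-33*2597 + O(-642, 179) = -33*2597 + 448 = -85701 + 448 = -85253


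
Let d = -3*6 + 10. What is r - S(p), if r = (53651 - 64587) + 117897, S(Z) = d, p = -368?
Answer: 106969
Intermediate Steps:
d = -8 (d = -18 + 10 = -8)
S(Z) = -8
r = 106961 (r = -10936 + 117897 = 106961)
r - S(p) = 106961 - 1*(-8) = 106961 + 8 = 106969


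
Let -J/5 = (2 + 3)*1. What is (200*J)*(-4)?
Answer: 20000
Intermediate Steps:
J = -25 (J = -5*(2 + 3) = -25 ≈ -25.000)
(200*J)*(-4) = (200*(-25))*(-4) = -5000*(-4) = 20000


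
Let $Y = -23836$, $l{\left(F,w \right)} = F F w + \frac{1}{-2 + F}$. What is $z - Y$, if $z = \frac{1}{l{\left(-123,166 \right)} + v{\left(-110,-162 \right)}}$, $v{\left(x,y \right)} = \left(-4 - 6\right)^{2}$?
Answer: $\frac{7483055939289}{313939249} \approx 23836.0$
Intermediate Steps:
$l{\left(F,w \right)} = \frac{1}{-2 + F} + w F^{2}$ ($l{\left(F,w \right)} = F^{2} w + \frac{1}{-2 + F} = w F^{2} + \frac{1}{-2 + F} = \frac{1}{-2 + F} + w F^{2}$)
$v{\left(x,y \right)} = 100$ ($v{\left(x,y \right)} = \left(-10\right)^{2} = 100$)
$z = \frac{125}{313939249}$ ($z = \frac{1}{\frac{1 + 166 \left(-123\right)^{3} - 332 \left(-123\right)^{2}}{-2 - 123} + 100} = \frac{1}{\frac{1 + 166 \left(-1860867\right) - 332 \cdot 15129}{-125} + 100} = \frac{1}{- \frac{1 - 308903922 - 5022828}{125} + 100} = \frac{1}{\left(- \frac{1}{125}\right) \left(-313926749\right) + 100} = \frac{1}{\frac{313926749}{125} + 100} = \frac{1}{\frac{313939249}{125}} = \frac{125}{313939249} \approx 3.9817 \cdot 10^{-7}$)
$z - Y = \frac{125}{313939249} - -23836 = \frac{125}{313939249} + 23836 = \frac{7483055939289}{313939249}$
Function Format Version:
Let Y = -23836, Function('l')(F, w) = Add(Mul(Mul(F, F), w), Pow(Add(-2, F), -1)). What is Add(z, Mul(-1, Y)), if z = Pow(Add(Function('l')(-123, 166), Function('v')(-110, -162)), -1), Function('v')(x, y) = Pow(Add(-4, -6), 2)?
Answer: Rational(7483055939289, 313939249) ≈ 23836.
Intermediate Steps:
Function('l')(F, w) = Add(Pow(Add(-2, F), -1), Mul(w, Pow(F, 2))) (Function('l')(F, w) = Add(Mul(Pow(F, 2), w), Pow(Add(-2, F), -1)) = Add(Mul(w, Pow(F, 2)), Pow(Add(-2, F), -1)) = Add(Pow(Add(-2, F), -1), Mul(w, Pow(F, 2))))
Function('v')(x, y) = 100 (Function('v')(x, y) = Pow(-10, 2) = 100)
z = Rational(125, 313939249) (z = Pow(Add(Mul(Pow(Add(-2, -123), -1), Add(1, Mul(166, Pow(-123, 3)), Mul(-2, 166, Pow(-123, 2)))), 100), -1) = Pow(Add(Mul(Pow(-125, -1), Add(1, Mul(166, -1860867), Mul(-2, 166, 15129))), 100), -1) = Pow(Add(Mul(Rational(-1, 125), Add(1, -308903922, -5022828)), 100), -1) = Pow(Add(Mul(Rational(-1, 125), -313926749), 100), -1) = Pow(Add(Rational(313926749, 125), 100), -1) = Pow(Rational(313939249, 125), -1) = Rational(125, 313939249) ≈ 3.9817e-7)
Add(z, Mul(-1, Y)) = Add(Rational(125, 313939249), Mul(-1, -23836)) = Add(Rational(125, 313939249), 23836) = Rational(7483055939289, 313939249)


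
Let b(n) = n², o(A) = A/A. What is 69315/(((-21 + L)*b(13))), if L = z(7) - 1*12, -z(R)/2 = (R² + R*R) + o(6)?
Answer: -23105/13013 ≈ -1.7755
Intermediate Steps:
o(A) = 1
z(R) = -2 - 4*R² (z(R) = -2*((R² + R*R) + 1) = -2*((R² + R²) + 1) = -2*(2*R² + 1) = -2*(1 + 2*R²) = -2 - 4*R²)
L = -210 (L = (-2 - 4*7²) - 1*12 = (-2 - 4*49) - 12 = (-2 - 196) - 12 = -198 - 12 = -210)
69315/(((-21 + L)*b(13))) = 69315/(((-21 - 210)*13²)) = 69315/((-231*169)) = 69315/(-39039) = 69315*(-1/39039) = -23105/13013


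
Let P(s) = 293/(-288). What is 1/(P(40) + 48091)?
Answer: 288/13849915 ≈ 2.0794e-5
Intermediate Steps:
P(s) = -293/288 (P(s) = 293*(-1/288) = -293/288)
1/(P(40) + 48091) = 1/(-293/288 + 48091) = 1/(13849915/288) = 288/13849915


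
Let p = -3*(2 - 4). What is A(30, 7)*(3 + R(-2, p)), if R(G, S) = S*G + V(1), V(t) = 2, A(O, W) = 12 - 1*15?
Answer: 21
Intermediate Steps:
p = 6 (p = -3*(-2) = 6)
A(O, W) = -3 (A(O, W) = 12 - 15 = -3)
R(G, S) = 2 + G*S (R(G, S) = S*G + 2 = G*S + 2 = 2 + G*S)
A(30, 7)*(3 + R(-2, p)) = -3*(3 + (2 - 2*6)) = -3*(3 + (2 - 12)) = -3*(3 - 10) = -3*(-7) = 21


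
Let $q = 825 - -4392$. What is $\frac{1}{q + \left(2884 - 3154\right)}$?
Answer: $\frac{1}{4947} \approx 0.00020214$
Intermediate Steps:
$q = 5217$ ($q = 825 + 4392 = 5217$)
$\frac{1}{q + \left(2884 - 3154\right)} = \frac{1}{5217 + \left(2884 - 3154\right)} = \frac{1}{5217 - 270} = \frac{1}{4947}$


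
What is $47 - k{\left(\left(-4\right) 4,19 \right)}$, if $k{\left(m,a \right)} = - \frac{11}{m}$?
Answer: $\frac{741}{16} \approx 46.313$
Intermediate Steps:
$47 - k{\left(\left(-4\right) 4,19 \right)} = 47 - - \frac{11}{\left(-4\right) 4} = 47 - - \frac{11}{-16} = 47 - \left(-11\right) \left(- \frac{1}{16}\right) = 47 - \frac{11}{16} = \frac{741}{16}$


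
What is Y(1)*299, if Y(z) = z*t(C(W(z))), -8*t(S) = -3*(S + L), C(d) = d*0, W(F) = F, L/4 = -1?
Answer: -897/2 ≈ -448.50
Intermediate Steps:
L = -4 (L = 4*(-1) = -4)
C(d) = 0
t(S) = -3/2 + 3*S/8 (t(S) = -(-3)*(S - 4)/8 = -(-3)*(-4 + S)/8 = -(12 - 3*S)/8 = -3/2 + 3*S/8)
Y(z) = -3*z/2 (Y(z) = z*(-3/2 + (3/8)*0) = z*(-3/2 + 0) = z*(-3/2) = -3*z/2)
Y(1)*299 = -3/2*1*299 = -3/2*299 = -897/2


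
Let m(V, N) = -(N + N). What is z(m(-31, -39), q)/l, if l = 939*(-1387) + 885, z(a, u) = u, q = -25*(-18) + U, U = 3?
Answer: -151/433836 ≈ -0.00034806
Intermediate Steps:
m(V, N) = -2*N
q = 453 (q = -25*(-18) + 3 = 450 + 3 = 453)
l = -1301508 (l = -1302393 + 885 = -1301508)
z(m(-31, -39), q)/l = 453/(-1301508) = 453*(-1/1301508) = -151/433836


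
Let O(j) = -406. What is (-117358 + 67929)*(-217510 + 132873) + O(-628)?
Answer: 4183521867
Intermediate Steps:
(-117358 + 67929)*(-217510 + 132873) + O(-628) = (-117358 + 67929)*(-217510 + 132873) - 406 = -49429*(-84637) - 406 = 4183522273 - 406 = 4183521867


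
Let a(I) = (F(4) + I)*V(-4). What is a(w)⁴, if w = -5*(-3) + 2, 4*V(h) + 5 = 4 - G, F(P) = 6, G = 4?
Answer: 174900625/256 ≈ 6.8321e+5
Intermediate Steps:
V(h) = -5/4 (V(h) = -5/4 + (4 - 1*4)/4 = -5/4 + (4 - 4)/4 = -5/4 + (¼)*0 = -5/4 + 0 = -5/4)
w = 17 (w = 15 + 2 = 17)
a(I) = -15/2 - 5*I/4 (a(I) = (6 + I)*(-5/4) = -15/2 - 5*I/4)
a(w)⁴ = (-15/2 - 5/4*17)⁴ = (-15/2 - 85/4)⁴ = (-115/4)⁴ = 174900625/256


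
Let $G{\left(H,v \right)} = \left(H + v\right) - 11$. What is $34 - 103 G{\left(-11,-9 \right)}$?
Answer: $3227$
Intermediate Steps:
$G{\left(H,v \right)} = -11 + H + v$
$34 - 103 G{\left(-11,-9 \right)} = 34 - 103 \left(-11 - 11 - 9\right) = 34 - -3193 = 34 + 3193 = 3227$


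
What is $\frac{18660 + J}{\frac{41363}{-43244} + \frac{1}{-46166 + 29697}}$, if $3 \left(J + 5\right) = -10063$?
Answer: $- \frac{1720565046488}{107565867} \approx -15995.0$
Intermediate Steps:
$J = - \frac{10078}{3}$ ($J = -5 + \frac{1}{3} \left(-10063\right) = -5 - \frac{10063}{3} = - \frac{10078}{3} \approx -3359.3$)
$\frac{18660 + J}{\frac{41363}{-43244} + \frac{1}{-46166 + 29697}} = \frac{18660 - \frac{10078}{3}}{\frac{41363}{-43244} + \frac{1}{-46166 + 29697}} = \frac{45902}{3 \left(41363 \left(- \frac{1}{43244}\right) + \frac{1}{-16469}\right)} = \frac{45902}{3 \left(- \frac{2177}{2276} - \frac{1}{16469}\right)} = \frac{45902}{3 \left(- \frac{35855289}{37483444}\right)} = \frac{45902}{3} \left(- \frac{37483444}{35855289}\right) = - \frac{1720565046488}{107565867}$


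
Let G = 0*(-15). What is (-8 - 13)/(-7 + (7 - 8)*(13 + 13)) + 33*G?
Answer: 7/11 ≈ 0.63636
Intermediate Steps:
G = 0
(-8 - 13)/(-7 + (7 - 8)*(13 + 13)) + 33*G = (-8 - 13)/(-7 + (7 - 8)*(13 + 13)) + 33*0 = -21/(-7 - 1*26) + 0 = -21/(-7 - 26) + 0 = -21/(-33) + 0 = -21*(-1/33) + 0 = 7/11 + 0 = 7/11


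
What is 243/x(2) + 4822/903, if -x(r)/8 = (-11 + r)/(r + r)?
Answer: 34025/1806 ≈ 18.840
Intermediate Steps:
x(r) = -4*(-11 + r)/r (x(r) = -8*(-11 + r)/(r + r) = -8*(-11 + r)/(2*r) = -8*(-11 + r)*1/(2*r) = -4*(-11 + r)/r)
243/x(2) + 4822/903 = 243/(-4 + 44/2) + 4822/903 = 243/(-4 + 44*(1/2)) + 4822*(1/903) = 243/(-4 + 22) + 4822/903 = 243/18 + 4822/903 = 243*(1/18) + 4822/903 = 27/2 + 4822/903 = 34025/1806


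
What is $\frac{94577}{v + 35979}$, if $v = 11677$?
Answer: $\frac{13511}{6808} \approx 1.9846$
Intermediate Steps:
$\frac{94577}{v + 35979} = \frac{94577}{11677 + 35979} = \frac{94577}{47656} = 94577 \cdot \frac{1}{47656} = \frac{13511}{6808}$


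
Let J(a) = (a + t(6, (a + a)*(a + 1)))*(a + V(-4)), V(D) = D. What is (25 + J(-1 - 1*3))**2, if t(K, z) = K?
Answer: 81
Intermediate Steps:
J(a) = (-4 + a)*(6 + a) (J(a) = (a + 6)*(a - 4) = (6 + a)*(-4 + a) = (-4 + a)*(6 + a))
(25 + J(-1 - 1*3))**2 = (25 + (-24 + (-1 - 1*3)**2 + 2*(-1 - 1*3)))**2 = (25 + (-24 + (-1 - 3)**2 + 2*(-1 - 3)))**2 = (25 + (-24 + (-4)**2 + 2*(-4)))**2 = (25 + (-24 + 16 - 8))**2 = (25 - 16)**2 = 9**2 = 81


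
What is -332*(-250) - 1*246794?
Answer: -163794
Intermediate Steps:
-332*(-250) - 1*246794 = 83000 - 246794 = -163794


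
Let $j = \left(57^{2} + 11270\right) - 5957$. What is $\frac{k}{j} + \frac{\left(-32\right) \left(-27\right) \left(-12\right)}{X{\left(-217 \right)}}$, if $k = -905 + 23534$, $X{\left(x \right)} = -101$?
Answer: $\frac{30352115}{288254} \approx 105.3$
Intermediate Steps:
$k = 22629$
$j = 8562$ ($j = \left(3249 + 11270\right) - 5957 = 14519 - 5957 = 8562$)
$\frac{k}{j} + \frac{\left(-32\right) \left(-27\right) \left(-12\right)}{X{\left(-217 \right)}} = \frac{22629}{8562} + \frac{\left(-32\right) \left(-27\right) \left(-12\right)}{-101} = 22629 \cdot \frac{1}{8562} + 864 \left(-12\right) \left(- \frac{1}{101}\right) = \frac{7543}{2854} - - \frac{10368}{101} = \frac{7543}{2854} + \frac{10368}{101} = \frac{30352115}{288254}$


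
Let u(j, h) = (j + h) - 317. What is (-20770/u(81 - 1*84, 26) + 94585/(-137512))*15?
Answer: 7070790625/6738088 ≈ 1049.4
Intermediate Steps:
u(j, h) = -317 + h + j (u(j, h) = (h + j) - 317 = -317 + h + j)
(-20770/u(81 - 1*84, 26) + 94585/(-137512))*15 = (-20770/(-317 + 26 + (81 - 1*84)) + 94585/(-137512))*15 = (-20770/(-317 + 26 + (81 - 84)) + 94585*(-1/137512))*15 = (-20770/(-317 + 26 - 3) - 94585/137512)*15 = (-20770/(-294) - 94585/137512)*15 = (-20770*(-1/294) - 94585/137512)*15 = (10385/147 - 94585/137512)*15 = (1414158125/20214264)*15 = 7070790625/6738088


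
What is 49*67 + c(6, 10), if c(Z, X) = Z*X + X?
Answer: 3353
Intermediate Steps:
c(Z, X) = X + X*Z (c(Z, X) = X*Z + X = X + X*Z)
49*67 + c(6, 10) = 49*67 + 10*(1 + 6) = 3283 + 10*7 = 3283 + 70 = 3353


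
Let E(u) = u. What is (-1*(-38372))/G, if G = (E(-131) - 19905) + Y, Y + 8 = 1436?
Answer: -9593/4652 ≈ -2.0621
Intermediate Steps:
Y = 1428 (Y = -8 + 1436 = 1428)
G = -18608 (G = (-131 - 19905) + 1428 = -20036 + 1428 = -18608)
(-1*(-38372))/G = -1*(-38372)/(-18608) = 38372*(-1/18608) = -9593/4652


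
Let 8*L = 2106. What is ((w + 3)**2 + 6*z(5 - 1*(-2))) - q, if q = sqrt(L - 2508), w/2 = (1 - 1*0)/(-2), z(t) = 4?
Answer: 28 - I*sqrt(8979)/2 ≈ 28.0 - 47.379*I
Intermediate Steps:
L = 1053/4 (L = (1/8)*2106 = 1053/4 ≈ 263.25)
w = -1 (w = 2*((1 - 1*0)/(-2)) = 2*((1 + 0)*(-1/2)) = 2*(1*(-1/2)) = 2*(-1/2) = -1)
q = I*sqrt(8979)/2 (q = sqrt(1053/4 - 2508) = sqrt(-8979/4) = I*sqrt(8979)/2 ≈ 47.379*I)
((w + 3)**2 + 6*z(5 - 1*(-2))) - q = ((-1 + 3)**2 + 6*4) - I*sqrt(8979)/2 = (2**2 + 24) - I*sqrt(8979)/2 = (4 + 24) - I*sqrt(8979)/2 = 28 - I*sqrt(8979)/2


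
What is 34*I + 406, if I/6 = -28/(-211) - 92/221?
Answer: 954970/2743 ≈ 348.15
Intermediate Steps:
I = -79344/46631 (I = 6*(-28/(-211) - 92/221) = 6*(-28*(-1/211) - 92*1/221) = 6*(28/211 - 92/221) = 6*(-13224/46631) = -79344/46631 ≈ -1.7015)
34*I + 406 = 34*(-79344/46631) + 406 = -158688/2743 + 406 = 954970/2743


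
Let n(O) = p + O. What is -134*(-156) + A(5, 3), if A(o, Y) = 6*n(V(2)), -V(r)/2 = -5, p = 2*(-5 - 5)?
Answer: 20844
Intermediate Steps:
p = -20 (p = 2*(-10) = -20)
V(r) = 10 (V(r) = -2*(-5) = 10)
n(O) = -20 + O
A(o, Y) = -60 (A(o, Y) = 6*(-20 + 10) = 6*(-10) = -60)
-134*(-156) + A(5, 3) = -134*(-156) - 60 = 20904 - 60 = 20844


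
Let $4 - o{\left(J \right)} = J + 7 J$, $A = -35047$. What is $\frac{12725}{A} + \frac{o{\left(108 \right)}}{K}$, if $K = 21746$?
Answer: $- \frac{153429135}{381066031} \approx -0.40263$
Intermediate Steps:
$o{\left(J \right)} = 4 - 8 J$ ($o{\left(J \right)} = 4 - \left(J + 7 J\right) = 4 - 8 J$)
$\frac{12725}{A} + \frac{o{\left(108 \right)}}{K} = \frac{12725}{-35047} + \frac{4 - 864}{21746} = 12725 \left(- \frac{1}{35047}\right) + \left(4 - 864\right) \frac{1}{21746} = - \frac{12725}{35047} - \frac{430}{10873} = - \frac{153429135}{381066031}$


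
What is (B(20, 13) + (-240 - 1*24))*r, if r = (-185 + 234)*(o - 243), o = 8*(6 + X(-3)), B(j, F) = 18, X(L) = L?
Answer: 2639826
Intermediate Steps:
o = 24 (o = 8*(6 - 3) = 8*3 = 24)
r = -10731 (r = (-185 + 234)*(24 - 243) = 49*(-219) = -10731)
(B(20, 13) + (-240 - 1*24))*r = (18 + (-240 - 1*24))*(-10731) = (18 + (-240 - 24))*(-10731) = (18 - 264)*(-10731) = -246*(-10731) = 2639826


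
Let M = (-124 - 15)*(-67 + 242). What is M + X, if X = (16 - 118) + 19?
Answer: -24408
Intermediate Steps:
X = -83 (X = -102 + 19 = -83)
M = -24325 (M = -139*175 = -24325)
M + X = -24325 - 83 = -24408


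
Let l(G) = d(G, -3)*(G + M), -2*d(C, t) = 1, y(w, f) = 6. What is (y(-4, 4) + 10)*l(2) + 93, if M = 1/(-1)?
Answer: 85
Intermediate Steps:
d(C, t) = -½ (d(C, t) = -½*1 = -½)
M = -1
l(G) = ½ - G/2 (l(G) = -(G - 1)/2 = -(-1 + G)/2 = ½ - G/2)
(y(-4, 4) + 10)*l(2) + 93 = (6 + 10)*(½ - ½*2) + 93 = 16*(½ - 1) + 93 = 16*(-½) + 93 = -8 + 93 = 85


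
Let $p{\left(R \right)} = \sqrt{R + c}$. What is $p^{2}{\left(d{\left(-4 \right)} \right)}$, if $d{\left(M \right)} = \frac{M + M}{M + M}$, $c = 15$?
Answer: $16$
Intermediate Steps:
$d{\left(M \right)} = 1$ ($d{\left(M \right)} = \frac{2 M}{2 M} = 2 M \frac{1}{2 M} = 1$)
$p{\left(R \right)} = \sqrt{15 + R}$ ($p{\left(R \right)} = \sqrt{R + 15} = \sqrt{15 + R}$)
$p^{2}{\left(d{\left(-4 \right)} \right)} = \left(\sqrt{15 + 1}\right)^{2} = \left(\sqrt{16}\right)^{2} = 4^{2} = 16$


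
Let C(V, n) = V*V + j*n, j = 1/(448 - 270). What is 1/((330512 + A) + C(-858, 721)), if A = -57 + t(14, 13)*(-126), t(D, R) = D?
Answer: 178/189544911 ≈ 9.3909e-7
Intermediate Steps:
j = 1/178 ≈ 0.0056180
C(V, n) = V² + n/178 (C(V, n) = V*V + n/178 = V² + n/178)
A = -1821 (A = -57 + 14*(-126) = -57 - 1764 = -1821)
1/((330512 + A) + C(-858, 721)) = 1/((330512 - 1821) + ((-858)² + (1/178)*721)) = 1/(328691 + (736164 + 721/178)) = 1/(328691 + 131037913/178) = 1/(189544911/178) = 178/189544911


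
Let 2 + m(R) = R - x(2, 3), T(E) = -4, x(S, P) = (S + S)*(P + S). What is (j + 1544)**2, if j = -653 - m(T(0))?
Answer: 840889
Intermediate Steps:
x(S, P) = 2*S*(P + S) (x(S, P) = (2*S)*(P + S) = 2*S*(P + S))
m(R) = -22 + R (m(R) = -2 + (R - 2*2*(3 + 2)) = -2 + (R - 2*2*5) = -2 + (R - 1*20) = -2 + (R - 20) = -2 + (-20 + R) = -22 + R)
j = -627 (j = -653 - (-22 - 4) = -653 - 1*(-26) = -653 + 26 = -627)
(j + 1544)**2 = (-627 + 1544)**2 = 917**2 = 840889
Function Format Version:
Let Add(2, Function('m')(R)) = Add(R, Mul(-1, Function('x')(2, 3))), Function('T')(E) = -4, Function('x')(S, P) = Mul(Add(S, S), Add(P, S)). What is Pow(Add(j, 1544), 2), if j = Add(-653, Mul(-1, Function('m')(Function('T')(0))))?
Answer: 840889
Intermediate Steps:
Function('x')(S, P) = Mul(2, S, Add(P, S)) (Function('x')(S, P) = Mul(Mul(2, S), Add(P, S)) = Mul(2, S, Add(P, S)))
Function('m')(R) = Add(-22, R) (Function('m')(R) = Add(-2, Add(R, Mul(-1, Mul(2, 2, Add(3, 2))))) = Add(-2, Add(R, Mul(-1, Mul(2, 2, 5)))) = Add(-2, Add(R, Mul(-1, 20))) = Add(-2, Add(R, -20)) = Add(-2, Add(-20, R)) = Add(-22, R))
j = -627 (j = Add(-653, Mul(-1, Add(-22, -4))) = Add(-653, Mul(-1, -26)) = Add(-653, 26) = -627)
Pow(Add(j, 1544), 2) = Pow(Add(-627, 1544), 2) = Pow(917, 2) = 840889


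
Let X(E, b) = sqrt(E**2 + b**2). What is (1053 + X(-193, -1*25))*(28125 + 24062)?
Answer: 54952911 + 52187*sqrt(37874) ≈ 6.5109e+7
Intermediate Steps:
(1053 + X(-193, -1*25))*(28125 + 24062) = (1053 + sqrt((-193)**2 + (-1*25)**2))*(28125 + 24062) = (1053 + sqrt(37249 + (-25)**2))*52187 = (1053 + sqrt(37249 + 625))*52187 = (1053 + sqrt(37874))*52187 = 54952911 + 52187*sqrt(37874)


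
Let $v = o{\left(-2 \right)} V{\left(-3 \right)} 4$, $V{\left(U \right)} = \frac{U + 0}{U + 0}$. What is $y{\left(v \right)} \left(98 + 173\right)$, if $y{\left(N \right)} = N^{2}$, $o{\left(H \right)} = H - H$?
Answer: $0$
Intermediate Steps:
$o{\left(H \right)} = 0$
$V{\left(U \right)} = 1$ ($V{\left(U \right)} = \frac{U}{U} = 1$)
$v = 0$ ($v = 0 \cdot 1 \cdot 4 = 0 \cdot 4 = 0$)
$y{\left(v \right)} \left(98 + 173\right) = 0^{2} \left(98 + 173\right) = 0 \cdot 271 = 0$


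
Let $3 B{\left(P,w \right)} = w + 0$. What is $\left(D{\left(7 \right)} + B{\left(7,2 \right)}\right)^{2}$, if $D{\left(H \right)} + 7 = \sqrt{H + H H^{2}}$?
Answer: $\frac{3511}{9} - \frac{190 \sqrt{14}}{3} \approx 153.14$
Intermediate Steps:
$B{\left(P,w \right)} = \frac{w}{3}$ ($B{\left(P,w \right)} = \frac{w + 0}{3} = \frac{w}{3}$)
$D{\left(H \right)} = -7 + \sqrt{H + H^{3}}$ ($D{\left(H \right)} = -7 + \sqrt{H + H H^{2}} = -7 + \sqrt{H + H^{3}}$)
$\left(D{\left(7 \right)} + B{\left(7,2 \right)}\right)^{2} = \left(\left(-7 + \sqrt{7 + 7^{3}}\right) + \frac{1}{3} \cdot 2\right)^{2} = \left(\left(-7 + \sqrt{7 + 343}\right) + \frac{2}{3}\right)^{2} = \left(\left(-7 + \sqrt{350}\right) + \frac{2}{3}\right)^{2} = \left(\left(-7 + 5 \sqrt{14}\right) + \frac{2}{3}\right)^{2} = \left(- \frac{19}{3} + 5 \sqrt{14}\right)^{2}$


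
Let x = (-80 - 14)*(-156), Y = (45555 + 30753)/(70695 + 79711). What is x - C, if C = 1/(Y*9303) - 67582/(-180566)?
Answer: 469905403260905653/32045649485346 ≈ 14664.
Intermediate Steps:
Y = 38154/75203 (Y = 76308/150406 = 76308*(1/150406) = 38154/75203 ≈ 0.50735)
x = 14664 (x = -94*(-156) = 14664)
C = 12000792208091/32045649485346 (C = 1/((38154/75203)*9303) - 67582/(-180566) = (75203/38154)*(1/9303) - 67582*(-1/180566) = 75203/354946662 + 33791/90283 = 12000792208091/32045649485346 ≈ 0.37449)
x - C = 14664 - 1*12000792208091/32045649485346 = 14664 - 12000792208091/32045649485346 = 469905403260905653/32045649485346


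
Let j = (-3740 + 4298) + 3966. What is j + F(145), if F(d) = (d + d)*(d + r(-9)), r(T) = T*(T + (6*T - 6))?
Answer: 226664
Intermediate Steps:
r(T) = T*(-6 + 7*T) (r(T) = T*(T + (-6 + 6*T)) = T*(-6 + 7*T))
F(d) = 2*d*(621 + d) (F(d) = (d + d)*(d - 9*(-6 + 7*(-9))) = (2*d)*(d - 9*(-6 - 63)) = (2*d)*(d - 9*(-69)) = (2*d)*(d + 621) = (2*d)*(621 + d) = 2*d*(621 + d))
j = 4524 (j = 558 + 3966 = 4524)
j + F(145) = 4524 + 2*145*(621 + 145) = 4524 + 2*145*766 = 4524 + 222140 = 226664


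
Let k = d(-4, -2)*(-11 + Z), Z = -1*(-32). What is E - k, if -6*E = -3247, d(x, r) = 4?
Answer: 2743/6 ≈ 457.17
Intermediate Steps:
Z = 32
E = 3247/6 (E = -⅙*(-3247) = 3247/6 ≈ 541.17)
k = 84 (k = 4*(-11 + 32) = 4*21 = 84)
E - k = 3247/6 - 1*84 = 3247/6 - 84 = 2743/6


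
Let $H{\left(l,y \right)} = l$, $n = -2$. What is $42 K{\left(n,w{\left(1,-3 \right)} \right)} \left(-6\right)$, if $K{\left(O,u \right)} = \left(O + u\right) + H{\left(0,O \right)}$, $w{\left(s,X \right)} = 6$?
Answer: $-1008$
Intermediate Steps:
$K{\left(O,u \right)} = O + u$ ($K{\left(O,u \right)} = \left(O + u\right) + 0 = O + u$)
$42 K{\left(n,w{\left(1,-3 \right)} \right)} \left(-6\right) = 42 \left(-2 + 6\right) \left(-6\right) = 42 \cdot 4 \left(-6\right) = 168 \left(-6\right) = -1008$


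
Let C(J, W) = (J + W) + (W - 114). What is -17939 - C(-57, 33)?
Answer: -17834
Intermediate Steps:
C(J, W) = -114 + J + 2*W (C(J, W) = (J + W) + (-114 + W) = -114 + J + 2*W)
-17939 - C(-57, 33) = -17939 - (-114 - 57 + 2*33) = -17939 - (-114 - 57 + 66) = -17939 - 1*(-105) = -17939 + 105 = -17834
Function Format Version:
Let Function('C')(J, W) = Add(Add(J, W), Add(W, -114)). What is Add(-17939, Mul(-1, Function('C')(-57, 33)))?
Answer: -17834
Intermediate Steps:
Function('C')(J, W) = Add(-114, J, Mul(2, W)) (Function('C')(J, W) = Add(Add(J, W), Add(-114, W)) = Add(-114, J, Mul(2, W)))
Add(-17939, Mul(-1, Function('C')(-57, 33))) = Add(-17939, Mul(-1, Add(-114, -57, Mul(2, 33)))) = Add(-17939, Mul(-1, Add(-114, -57, 66))) = Add(-17939, Mul(-1, -105)) = Add(-17939, 105) = -17834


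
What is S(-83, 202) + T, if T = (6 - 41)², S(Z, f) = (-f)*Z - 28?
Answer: 17963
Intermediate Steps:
S(Z, f) = -28 - Z*f (S(Z, f) = -Z*f - 28 = -28 - Z*f)
T = 1225 (T = (-35)² = 1225)
S(-83, 202) + T = (-28 - 1*(-83)*202) + 1225 = (-28 + 16766) + 1225 = 16738 + 1225 = 17963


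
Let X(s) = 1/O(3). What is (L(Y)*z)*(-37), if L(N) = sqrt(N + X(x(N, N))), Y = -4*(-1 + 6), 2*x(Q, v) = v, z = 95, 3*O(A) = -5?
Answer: -703*I*sqrt(515) ≈ -15954.0*I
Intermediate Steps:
O(A) = -5/3 (O(A) = (1/3)*(-5) = -5/3)
x(Q, v) = v/2
Y = -20 (Y = -4*5 = -20)
X(s) = -3/5 (X(s) = 1/(-5/3) = -3/5)
L(N) = sqrt(-3/5 + N) (L(N) = sqrt(N - 3/5) = sqrt(-3/5 + N))
(L(Y)*z)*(-37) = ((sqrt(-15 + 25*(-20))/5)*95)*(-37) = ((sqrt(-15 - 500)/5)*95)*(-37) = ((sqrt(-515)/5)*95)*(-37) = (((I*sqrt(515))/5)*95)*(-37) = ((I*sqrt(515)/5)*95)*(-37) = (19*I*sqrt(515))*(-37) = -703*I*sqrt(515)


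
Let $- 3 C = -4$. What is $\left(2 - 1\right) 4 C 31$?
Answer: $\frac{496}{3} \approx 165.33$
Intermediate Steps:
$C = \frac{4}{3}$ ($C = \left(- \frac{1}{3}\right) \left(-4\right) = \frac{4}{3} \approx 1.3333$)
$\left(2 - 1\right) 4 C 31 = \left(2 - 1\right) 4 \cdot \frac{4}{3} \cdot 31 = 1 \cdot 4 \cdot \frac{4}{3} \cdot 31 = 4 \cdot \frac{4}{3} \cdot 31 = \frac{16}{3} \cdot 31 = \frac{496}{3}$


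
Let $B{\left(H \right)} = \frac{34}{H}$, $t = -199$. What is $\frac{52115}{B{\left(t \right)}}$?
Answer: $- \frac{10370885}{34} \approx -3.0503 \cdot 10^{5}$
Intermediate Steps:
$\frac{52115}{B{\left(t \right)}} = \frac{52115}{34 \frac{1}{-199}} = \frac{52115}{34 \left(- \frac{1}{199}\right)} = \frac{52115}{- \frac{34}{199}} = 52115 \left(- \frac{199}{34}\right) = - \frac{10370885}{34}$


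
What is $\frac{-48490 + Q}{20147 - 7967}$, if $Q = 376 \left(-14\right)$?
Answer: $- \frac{8959}{2030} \approx -4.4133$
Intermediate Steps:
$Q = -5264$
$\frac{-48490 + Q}{20147 - 7967} = \frac{-48490 - 5264}{20147 - 7967} = - \frac{53754}{12180} = \left(-53754\right) \frac{1}{12180} = - \frac{8959}{2030}$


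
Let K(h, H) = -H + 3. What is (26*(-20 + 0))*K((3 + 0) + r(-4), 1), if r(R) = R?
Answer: -1040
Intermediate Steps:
K(h, H) = 3 - H
(26*(-20 + 0))*K((3 + 0) + r(-4), 1) = (26*(-20 + 0))*(3 - 1*1) = (26*(-20))*(3 - 1) = -520*2 = -1040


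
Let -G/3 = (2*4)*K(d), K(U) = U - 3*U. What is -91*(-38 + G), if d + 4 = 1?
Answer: 16562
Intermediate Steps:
d = -3 (d = -4 + 1 = -3)
K(U) = -2*U
G = -144 (G = -3*2*4*(-2*(-3)) = -24*6 = -3*48 = -144)
-91*(-38 + G) = -91*(-38 - 144) = -91*(-182) = 16562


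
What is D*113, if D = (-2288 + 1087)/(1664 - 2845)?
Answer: 135713/1181 ≈ 114.91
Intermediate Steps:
D = 1201/1181 (D = -1201/(-1181) = -1201*(-1/1181) = 1201/1181 ≈ 1.0169)
D*113 = (1201/1181)*113 = 135713/1181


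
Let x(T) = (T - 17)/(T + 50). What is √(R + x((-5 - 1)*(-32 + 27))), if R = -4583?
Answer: I*√1833135/20 ≈ 67.697*I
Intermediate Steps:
x(T) = (-17 + T)/(50 + T)
√(R + x((-5 - 1)*(-32 + 27))) = √(-4583 + (-17 + (-5 - 1)*(-32 + 27))/(50 + (-5 - 1)*(-32 + 27))) = √(-4583 + (-17 - 6*(-5))/(50 - 6*(-5))) = √(-4583 + (-17 + 30)/(50 + 30)) = √(-4583 + 13/80) = √(-366627/80) = I*√1833135/20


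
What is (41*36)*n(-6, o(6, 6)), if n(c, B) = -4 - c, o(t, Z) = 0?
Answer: 2952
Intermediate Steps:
(41*36)*n(-6, o(6, 6)) = (41*36)*(-4 - 1*(-6)) = 1476*(-4 + 6) = 1476*2 = 2952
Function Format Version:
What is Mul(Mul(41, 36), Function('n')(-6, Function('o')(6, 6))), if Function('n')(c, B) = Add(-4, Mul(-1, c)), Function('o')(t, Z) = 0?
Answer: 2952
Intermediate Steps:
Mul(Mul(41, 36), Function('n')(-6, Function('o')(6, 6))) = Mul(Mul(41, 36), Add(-4, Mul(-1, -6))) = Mul(1476, Add(-4, 6)) = Mul(1476, 2) = 2952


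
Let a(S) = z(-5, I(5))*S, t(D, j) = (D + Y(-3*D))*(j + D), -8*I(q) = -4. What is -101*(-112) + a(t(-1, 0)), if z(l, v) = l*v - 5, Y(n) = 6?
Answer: 22699/2 ≈ 11350.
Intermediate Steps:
I(q) = ½ (I(q) = -⅛*(-4) = ½)
z(l, v) = -5 + l*v
t(D, j) = (6 + D)*(D + j) (t(D, j) = (D + 6)*(j + D) = (6 + D)*(D + j))
a(S) = -15*S/2 (a(S) = (-5 - 5*½)*S = (-5 - 5/2)*S = -15*S/2)
-101*(-112) + a(t(-1, 0)) = -101*(-112) - 15*((-1)² + 6*(-1) + 6*0 - 1*0)/2 = 11312 - 15*(1 - 6 + 0 + 0)/2 = 11312 - 15/2*(-5) = 11312 + 75/2 = 22699/2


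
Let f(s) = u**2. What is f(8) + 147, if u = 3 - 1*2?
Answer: 148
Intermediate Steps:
u = 1 (u = 3 - 2 = 1)
f(s) = 1 (f(s) = 1**2 = 1)
f(8) + 147 = 1 + 147 = 148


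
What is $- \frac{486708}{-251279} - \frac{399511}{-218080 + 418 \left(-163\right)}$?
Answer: $\frac{239691368081}{71919567706} \approx 3.3328$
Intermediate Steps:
$- \frac{486708}{-251279} - \frac{399511}{-218080 + 418 \left(-163\right)} = \left(-486708\right) \left(- \frac{1}{251279}\right) - \frac{399511}{-218080 - 68134} = \frac{486708}{251279} - \frac{399511}{-286214} = \frac{486708}{251279} - - \frac{399511}{286214} = \frac{486708}{251279} + \frac{399511}{286214} = \frac{239691368081}{71919567706}$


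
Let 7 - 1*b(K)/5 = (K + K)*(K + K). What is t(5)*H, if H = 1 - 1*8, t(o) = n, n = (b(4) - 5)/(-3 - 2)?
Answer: -406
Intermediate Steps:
b(K) = 35 - 20*K² (b(K) = 35 - 5*(K + K)*(K + K) = 35 - 5*2*K*2*K = 35 - 20*K²)
n = 58 (n = ((35 - 20*4²) - 5)/(-3 - 2) = ((35 - 20*16) - 5)/(-5) = ((35 - 320) - 5)*(-⅕) = (-285 - 5)*(-⅕) = -290*(-⅕) = 58)
t(o) = 58
H = -7 (H = 1 - 8 = -7)
t(5)*H = 58*(-7) = -406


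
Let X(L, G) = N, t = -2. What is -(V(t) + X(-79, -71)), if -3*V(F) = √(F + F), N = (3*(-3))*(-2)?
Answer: -18 + 2*I/3 ≈ -18.0 + 0.66667*I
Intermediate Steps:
N = 18 (N = -9*(-2) = 18)
X(L, G) = 18
V(F) = -√2*√F/3 (V(F) = -√(F + F)/3 = -√2*√F/3)
-(V(t) + X(-79, -71)) = -(-√2*√(-2)/3 + 18) = -(-√2*I*√2/3 + 18) = -(-2*I/3 + 18) = -(18 - 2*I/3) = -18 + 2*I/3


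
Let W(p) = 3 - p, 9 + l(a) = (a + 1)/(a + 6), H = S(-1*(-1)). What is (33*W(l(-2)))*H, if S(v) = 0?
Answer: 0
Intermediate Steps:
H = 0
l(a) = -9 + (1 + a)/(6 + a) (l(a) = -9 + (a + 1)/(a + 6) = -9 + (1 + a)/(6 + a))
(33*W(l(-2)))*H = (33*(3 - (-53 - 8*(-2))/(6 - 2)))*0 = (33*(3 - (-53 + 16)/4))*0 = (33*(3 - (-37)/4))*0 = (33*(3 - 1*(-37/4)))*0 = (33*(3 + 37/4))*0 = (33*(49/4))*0 = (1617/4)*0 = 0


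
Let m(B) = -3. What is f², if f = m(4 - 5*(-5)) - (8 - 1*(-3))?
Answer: 196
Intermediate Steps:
f = -14 (f = -3 - (8 - 1*(-3)) = -3 - (8 + 3) = -3 - 1*11 = -3 - 11 = -14)
f² = (-14)² = 196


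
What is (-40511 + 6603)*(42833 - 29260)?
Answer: -460233284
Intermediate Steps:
(-40511 + 6603)*(42833 - 29260) = -33908*13573 = -460233284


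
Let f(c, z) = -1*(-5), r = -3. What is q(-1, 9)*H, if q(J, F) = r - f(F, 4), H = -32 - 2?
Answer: 272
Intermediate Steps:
f(c, z) = 5
H = -34
q(J, F) = -8 (q(J, F) = -3 - 1*5 = -3 - 5 = -8)
q(-1, 9)*H = -8*(-34) = 272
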